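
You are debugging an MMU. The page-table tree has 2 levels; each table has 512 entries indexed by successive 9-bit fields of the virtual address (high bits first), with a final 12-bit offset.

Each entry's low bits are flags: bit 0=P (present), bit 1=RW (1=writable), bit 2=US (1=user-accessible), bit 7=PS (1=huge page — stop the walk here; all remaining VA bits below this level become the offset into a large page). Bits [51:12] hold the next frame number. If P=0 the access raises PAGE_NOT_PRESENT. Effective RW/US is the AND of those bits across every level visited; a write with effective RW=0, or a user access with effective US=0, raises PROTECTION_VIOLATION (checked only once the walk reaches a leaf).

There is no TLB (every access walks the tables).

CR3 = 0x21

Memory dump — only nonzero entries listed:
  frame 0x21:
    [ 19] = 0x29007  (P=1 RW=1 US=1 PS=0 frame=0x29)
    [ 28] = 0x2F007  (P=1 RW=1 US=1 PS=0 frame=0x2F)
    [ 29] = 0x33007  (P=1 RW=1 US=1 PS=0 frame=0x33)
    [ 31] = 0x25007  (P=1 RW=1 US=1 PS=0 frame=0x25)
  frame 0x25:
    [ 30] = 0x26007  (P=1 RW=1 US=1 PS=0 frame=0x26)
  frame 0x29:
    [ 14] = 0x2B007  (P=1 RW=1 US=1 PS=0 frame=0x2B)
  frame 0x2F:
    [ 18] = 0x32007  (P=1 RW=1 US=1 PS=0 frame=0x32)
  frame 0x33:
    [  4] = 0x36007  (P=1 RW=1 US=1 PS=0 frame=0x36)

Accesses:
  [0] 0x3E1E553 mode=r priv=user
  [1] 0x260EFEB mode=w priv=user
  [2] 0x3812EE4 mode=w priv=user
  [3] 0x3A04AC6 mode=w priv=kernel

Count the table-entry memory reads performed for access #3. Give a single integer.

Trace:
#0 VA=0x3E1E553 (r,user):
  lvl0: tbl 0x21, slot 31 ⇒ 0x25007 (P1/RW1/US1/PS0)
  lvl1: tbl 0x25, slot 30 ⇒ 0x26007 (P1/RW1/US1/PS0)
  → PA=0x26553  (2 entries read)
#1 VA=0x260EFEB (w,user):
  lvl0: tbl 0x21, slot 19 ⇒ 0x29007 (P1/RW1/US1/PS0)
  lvl1: tbl 0x29, slot 14 ⇒ 0x2B007 (P1/RW1/US1/PS0)
  → PA=0x2BFEB  (2 entries read)
#2 VA=0x3812EE4 (w,user):
  lvl0: tbl 0x21, slot 28 ⇒ 0x2F007 (P1/RW1/US1/PS0)
  lvl1: tbl 0x2F, slot 18 ⇒ 0x32007 (P1/RW1/US1/PS0)
  → PA=0x32EE4  (2 entries read)
#3 VA=0x3A04AC6 (w,kernel):
  lvl0: tbl 0x21, slot 29 ⇒ 0x33007 (P1/RW1/US1/PS0)
  lvl1: tbl 0x33, slot 4 ⇒ 0x36007 (P1/RW1/US1/PS0)
  → PA=0x36AC6  (2 entries read)

Entries read for #3: 2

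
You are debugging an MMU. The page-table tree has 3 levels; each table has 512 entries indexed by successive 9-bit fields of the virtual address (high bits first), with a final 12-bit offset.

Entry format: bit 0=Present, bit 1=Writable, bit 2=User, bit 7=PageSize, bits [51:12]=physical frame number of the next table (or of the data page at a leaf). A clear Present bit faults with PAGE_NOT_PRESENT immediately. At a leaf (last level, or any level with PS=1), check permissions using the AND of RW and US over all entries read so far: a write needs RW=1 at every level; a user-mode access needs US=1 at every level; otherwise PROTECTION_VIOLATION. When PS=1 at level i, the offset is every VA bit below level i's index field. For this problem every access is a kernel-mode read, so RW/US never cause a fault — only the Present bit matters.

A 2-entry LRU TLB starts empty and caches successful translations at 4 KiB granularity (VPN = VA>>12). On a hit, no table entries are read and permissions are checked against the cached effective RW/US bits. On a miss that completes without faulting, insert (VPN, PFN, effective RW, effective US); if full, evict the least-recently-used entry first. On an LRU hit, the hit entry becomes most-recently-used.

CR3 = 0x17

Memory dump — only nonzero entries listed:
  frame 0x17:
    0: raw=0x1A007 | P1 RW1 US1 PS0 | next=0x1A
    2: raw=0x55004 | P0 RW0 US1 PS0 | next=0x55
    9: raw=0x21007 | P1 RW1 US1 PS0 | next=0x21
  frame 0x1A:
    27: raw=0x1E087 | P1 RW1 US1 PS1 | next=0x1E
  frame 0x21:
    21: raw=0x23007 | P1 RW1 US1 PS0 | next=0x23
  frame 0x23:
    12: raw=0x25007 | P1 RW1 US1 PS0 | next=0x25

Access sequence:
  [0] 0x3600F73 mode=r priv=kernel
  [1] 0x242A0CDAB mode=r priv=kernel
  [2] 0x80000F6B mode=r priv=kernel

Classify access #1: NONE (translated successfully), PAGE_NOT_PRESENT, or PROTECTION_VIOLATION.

Walk each access:
#0 VA=0x3600F73 (r,kernel):
  lvl0: tbl 0x17, slot 0 ⇒ 0x1A007 (P1/RW1/US1/PS0)
  lvl1: tbl 0x1A, slot 27 ⇒ 0x1E087 (P1/RW1/US1/PS1)
  ✓ 0x1EF73 (huge @L1)  — 2 lookups
#1 VA=0x242A0CDAB (r,kernel):
  lvl0: tbl 0x17, slot 9 ⇒ 0x21007 (P1/RW1/US1/PS0)
  lvl1: tbl 0x21, slot 21 ⇒ 0x23007 (P1/RW1/US1/PS0)
  lvl2: tbl 0x23, slot 12 ⇒ 0x25007 (P1/RW1/US1/PS0)
  ✓ 0x25DAB  — 3 lookups
#2 VA=0x80000F6B (r,kernel):
  lvl0: tbl 0x17, slot 2 ⇒ 0x55004 (P0/RW0/US1/PS0)
  ⇒ fault: PAGE_NOT_PRESENT  — 1 lookups

Access #1 fault: NONE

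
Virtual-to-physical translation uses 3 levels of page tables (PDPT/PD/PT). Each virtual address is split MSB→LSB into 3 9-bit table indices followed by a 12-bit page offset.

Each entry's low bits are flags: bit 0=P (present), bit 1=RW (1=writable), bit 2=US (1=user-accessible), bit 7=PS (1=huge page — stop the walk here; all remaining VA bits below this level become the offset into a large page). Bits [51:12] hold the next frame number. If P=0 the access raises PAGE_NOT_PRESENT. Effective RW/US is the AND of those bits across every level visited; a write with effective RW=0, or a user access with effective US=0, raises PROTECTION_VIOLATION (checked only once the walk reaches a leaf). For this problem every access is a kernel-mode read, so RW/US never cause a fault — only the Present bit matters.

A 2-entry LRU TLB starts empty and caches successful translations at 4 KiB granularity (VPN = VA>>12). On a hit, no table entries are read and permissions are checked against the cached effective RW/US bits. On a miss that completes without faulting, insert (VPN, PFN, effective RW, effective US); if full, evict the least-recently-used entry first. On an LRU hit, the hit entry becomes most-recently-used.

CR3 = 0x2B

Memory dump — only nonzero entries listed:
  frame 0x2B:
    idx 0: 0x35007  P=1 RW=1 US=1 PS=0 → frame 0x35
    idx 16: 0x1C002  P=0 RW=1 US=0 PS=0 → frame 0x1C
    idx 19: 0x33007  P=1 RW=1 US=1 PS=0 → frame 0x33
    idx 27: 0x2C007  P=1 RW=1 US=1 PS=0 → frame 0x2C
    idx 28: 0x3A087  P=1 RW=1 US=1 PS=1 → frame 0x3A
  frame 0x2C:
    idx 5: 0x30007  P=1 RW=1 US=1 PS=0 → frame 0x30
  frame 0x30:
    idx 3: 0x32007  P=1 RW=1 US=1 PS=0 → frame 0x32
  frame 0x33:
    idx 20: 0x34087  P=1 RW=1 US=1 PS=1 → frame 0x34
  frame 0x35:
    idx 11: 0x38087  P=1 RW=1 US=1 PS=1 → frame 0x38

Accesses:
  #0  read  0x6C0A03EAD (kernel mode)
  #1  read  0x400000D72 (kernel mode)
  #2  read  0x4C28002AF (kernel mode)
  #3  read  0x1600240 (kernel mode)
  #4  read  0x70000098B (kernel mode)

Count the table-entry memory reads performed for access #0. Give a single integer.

Walk each access:
#0 VA=0x6C0A03EAD (r,kernel):
  L0 @0x2B[27] → 0x2C007  P=1,RW=1,US=1,PS=0
  L1 @0x2C[5] → 0x30007  P=1,RW=1,US=1,PS=0
  L2 @0x30[3] → 0x32007  P=1,RW=1,US=1,PS=0
  → PA=0x32EAD  (3 entries read)
#1 VA=0x400000D72 (r,kernel):
  L0 @0x2B[16] → 0x1C002  P=0,RW=1,US=0,PS=0
  ⇒ fault: PAGE_NOT_PRESENT  — 1 lookups
#2 VA=0x4C28002AF (r,kernel):
  L0 @0x2B[19] → 0x33007  P=1,RW=1,US=1,PS=0
  L1 @0x33[20] → 0x34087  P=1,RW=1,US=1,PS=1
  → PA=0x342AF (huge @L1)  (2 entries read)
#3 VA=0x1600240 (r,kernel):
  L0 @0x2B[0] → 0x35007  P=1,RW=1,US=1,PS=0
  L1 @0x35[11] → 0x38087  P=1,RW=1,US=1,PS=1
  → PA=0x38240 (huge @L1)  (2 entries read)
#4 VA=0x70000098B (r,kernel):
  L0 @0x2B[28] → 0x3A087  P=1,RW=1,US=1,PS=1
  → PA=0x3A98B (huge @L0)  (1 entries read)

Entries read for #0: 3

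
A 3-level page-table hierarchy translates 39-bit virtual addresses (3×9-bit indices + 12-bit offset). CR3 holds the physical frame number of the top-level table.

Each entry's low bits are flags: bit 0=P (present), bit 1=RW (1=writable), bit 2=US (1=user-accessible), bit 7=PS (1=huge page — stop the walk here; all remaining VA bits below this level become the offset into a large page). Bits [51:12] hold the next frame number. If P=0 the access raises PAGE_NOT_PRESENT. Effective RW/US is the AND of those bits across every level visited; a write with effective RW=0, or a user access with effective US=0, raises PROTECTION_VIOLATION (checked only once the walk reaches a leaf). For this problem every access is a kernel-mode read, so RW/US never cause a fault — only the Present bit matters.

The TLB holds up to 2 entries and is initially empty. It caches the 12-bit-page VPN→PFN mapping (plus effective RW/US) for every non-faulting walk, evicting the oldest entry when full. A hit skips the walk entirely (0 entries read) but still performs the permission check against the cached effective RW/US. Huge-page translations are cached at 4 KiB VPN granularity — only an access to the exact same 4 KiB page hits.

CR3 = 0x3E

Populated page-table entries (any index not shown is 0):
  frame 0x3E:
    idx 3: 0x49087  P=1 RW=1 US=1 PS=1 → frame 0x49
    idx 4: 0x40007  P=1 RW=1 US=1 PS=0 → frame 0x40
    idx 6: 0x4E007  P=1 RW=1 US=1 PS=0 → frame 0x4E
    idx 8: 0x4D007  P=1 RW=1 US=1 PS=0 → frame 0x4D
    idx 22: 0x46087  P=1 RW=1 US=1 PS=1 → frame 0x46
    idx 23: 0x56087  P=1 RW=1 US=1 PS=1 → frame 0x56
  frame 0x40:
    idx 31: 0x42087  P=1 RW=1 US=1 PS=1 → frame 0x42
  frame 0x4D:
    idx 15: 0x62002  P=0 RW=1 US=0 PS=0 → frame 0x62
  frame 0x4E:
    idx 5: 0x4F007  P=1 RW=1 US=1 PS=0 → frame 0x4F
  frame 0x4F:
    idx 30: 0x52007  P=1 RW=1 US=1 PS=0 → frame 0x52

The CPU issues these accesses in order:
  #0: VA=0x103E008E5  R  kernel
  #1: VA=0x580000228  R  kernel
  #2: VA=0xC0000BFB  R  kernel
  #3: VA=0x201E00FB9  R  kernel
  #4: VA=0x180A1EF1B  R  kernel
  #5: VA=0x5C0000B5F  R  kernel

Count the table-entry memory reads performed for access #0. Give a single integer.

Per-access translation:
#0 VA=0x103E008E5 (r,kernel):
  [0] read 0x3E idx=4: raw=0x40007 flags P=1 W=1 U=1 S=0
  [1] read 0x40 idx=31: raw=0x42087 flags P=1 W=1 U=1 S=1
  → PA=0x428E5 (huge @L1)  (2 entries read)
#1 VA=0x580000228 (r,kernel):
  [0] read 0x3E idx=22: raw=0x46087 flags P=1 W=1 U=1 S=1
  → PA=0x46228 (huge @L0)  (1 entries read)
#2 VA=0xC0000BFB (r,kernel):
  [0] read 0x3E idx=3: raw=0x49087 flags P=1 W=1 U=1 S=1
  → PA=0x49BFB (huge @L0)  (1 entries read)
#3 VA=0x201E00FB9 (r,kernel):
  [0] read 0x3E idx=8: raw=0x4D007 flags P=1 W=1 U=1 S=0
  [1] read 0x4D idx=15: raw=0x62002 flags P=0 W=1 U=0 S=0
  ⇒ fault: PAGE_NOT_PRESENT  — 2 lookups
#4 VA=0x180A1EF1B (r,kernel):
  [0] read 0x3E idx=6: raw=0x4E007 flags P=1 W=1 U=1 S=0
  [1] read 0x4E idx=5: raw=0x4F007 flags P=1 W=1 U=1 S=0
  [2] read 0x4F idx=30: raw=0x52007 flags P=1 W=1 U=1 S=0
  → PA=0x52F1B  (3 entries read)
#5 VA=0x5C0000B5F (r,kernel):
  [0] read 0x3E idx=23: raw=0x56087 flags P=1 W=1 U=1 S=1
  → PA=0x56B5F (huge @L0)  (1 entries read)

Entries read for #0: 2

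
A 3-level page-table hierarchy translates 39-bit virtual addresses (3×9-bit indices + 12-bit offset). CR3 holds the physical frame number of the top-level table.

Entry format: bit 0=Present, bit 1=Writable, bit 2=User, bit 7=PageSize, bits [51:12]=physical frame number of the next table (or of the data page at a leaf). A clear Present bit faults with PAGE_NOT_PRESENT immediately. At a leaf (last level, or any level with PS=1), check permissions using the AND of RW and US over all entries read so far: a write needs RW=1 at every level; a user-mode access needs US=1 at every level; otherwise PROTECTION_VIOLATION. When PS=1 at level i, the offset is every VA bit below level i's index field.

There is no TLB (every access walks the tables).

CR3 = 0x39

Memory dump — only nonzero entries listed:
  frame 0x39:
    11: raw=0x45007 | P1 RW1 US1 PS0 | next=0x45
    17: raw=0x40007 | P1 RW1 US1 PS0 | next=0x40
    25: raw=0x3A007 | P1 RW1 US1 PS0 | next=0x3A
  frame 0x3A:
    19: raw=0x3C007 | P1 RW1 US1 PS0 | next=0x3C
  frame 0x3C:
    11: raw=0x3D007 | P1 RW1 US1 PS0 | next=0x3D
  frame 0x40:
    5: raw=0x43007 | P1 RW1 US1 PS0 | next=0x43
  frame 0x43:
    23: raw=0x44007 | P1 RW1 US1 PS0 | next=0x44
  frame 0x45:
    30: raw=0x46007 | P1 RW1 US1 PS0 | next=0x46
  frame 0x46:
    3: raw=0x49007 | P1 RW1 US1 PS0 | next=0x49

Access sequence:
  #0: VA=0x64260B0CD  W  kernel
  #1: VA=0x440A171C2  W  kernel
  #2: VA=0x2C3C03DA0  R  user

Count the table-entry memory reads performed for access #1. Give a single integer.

Walk each access:
#0 VA=0x64260B0CD (w,kernel):
  L0: frame=0x39 idx=25 entry=0x3A007 [P=1 RW=1 US=1 PS=0]
  L1: frame=0x3A idx=19 entry=0x3C007 [P=1 RW=1 US=1 PS=0]
  L2: frame=0x3C idx=11 entry=0x3D007 [P=1 RW=1 US=1 PS=0]
  ✓ 0x3D0CD  — 3 lookups
#1 VA=0x440A171C2 (w,kernel):
  L0: frame=0x39 idx=17 entry=0x40007 [P=1 RW=1 US=1 PS=0]
  L1: frame=0x40 idx=5 entry=0x43007 [P=1 RW=1 US=1 PS=0]
  L2: frame=0x43 idx=23 entry=0x44007 [P=1 RW=1 US=1 PS=0]
  ✓ 0x441C2  — 3 lookups
#2 VA=0x2C3C03DA0 (r,user):
  L0: frame=0x39 idx=11 entry=0x45007 [P=1 RW=1 US=1 PS=0]
  L1: frame=0x45 idx=30 entry=0x46007 [P=1 RW=1 US=1 PS=0]
  L2: frame=0x46 idx=3 entry=0x49007 [P=1 RW=1 US=1 PS=0]
  ✓ 0x49DA0  — 3 lookups

Entries read for #1: 3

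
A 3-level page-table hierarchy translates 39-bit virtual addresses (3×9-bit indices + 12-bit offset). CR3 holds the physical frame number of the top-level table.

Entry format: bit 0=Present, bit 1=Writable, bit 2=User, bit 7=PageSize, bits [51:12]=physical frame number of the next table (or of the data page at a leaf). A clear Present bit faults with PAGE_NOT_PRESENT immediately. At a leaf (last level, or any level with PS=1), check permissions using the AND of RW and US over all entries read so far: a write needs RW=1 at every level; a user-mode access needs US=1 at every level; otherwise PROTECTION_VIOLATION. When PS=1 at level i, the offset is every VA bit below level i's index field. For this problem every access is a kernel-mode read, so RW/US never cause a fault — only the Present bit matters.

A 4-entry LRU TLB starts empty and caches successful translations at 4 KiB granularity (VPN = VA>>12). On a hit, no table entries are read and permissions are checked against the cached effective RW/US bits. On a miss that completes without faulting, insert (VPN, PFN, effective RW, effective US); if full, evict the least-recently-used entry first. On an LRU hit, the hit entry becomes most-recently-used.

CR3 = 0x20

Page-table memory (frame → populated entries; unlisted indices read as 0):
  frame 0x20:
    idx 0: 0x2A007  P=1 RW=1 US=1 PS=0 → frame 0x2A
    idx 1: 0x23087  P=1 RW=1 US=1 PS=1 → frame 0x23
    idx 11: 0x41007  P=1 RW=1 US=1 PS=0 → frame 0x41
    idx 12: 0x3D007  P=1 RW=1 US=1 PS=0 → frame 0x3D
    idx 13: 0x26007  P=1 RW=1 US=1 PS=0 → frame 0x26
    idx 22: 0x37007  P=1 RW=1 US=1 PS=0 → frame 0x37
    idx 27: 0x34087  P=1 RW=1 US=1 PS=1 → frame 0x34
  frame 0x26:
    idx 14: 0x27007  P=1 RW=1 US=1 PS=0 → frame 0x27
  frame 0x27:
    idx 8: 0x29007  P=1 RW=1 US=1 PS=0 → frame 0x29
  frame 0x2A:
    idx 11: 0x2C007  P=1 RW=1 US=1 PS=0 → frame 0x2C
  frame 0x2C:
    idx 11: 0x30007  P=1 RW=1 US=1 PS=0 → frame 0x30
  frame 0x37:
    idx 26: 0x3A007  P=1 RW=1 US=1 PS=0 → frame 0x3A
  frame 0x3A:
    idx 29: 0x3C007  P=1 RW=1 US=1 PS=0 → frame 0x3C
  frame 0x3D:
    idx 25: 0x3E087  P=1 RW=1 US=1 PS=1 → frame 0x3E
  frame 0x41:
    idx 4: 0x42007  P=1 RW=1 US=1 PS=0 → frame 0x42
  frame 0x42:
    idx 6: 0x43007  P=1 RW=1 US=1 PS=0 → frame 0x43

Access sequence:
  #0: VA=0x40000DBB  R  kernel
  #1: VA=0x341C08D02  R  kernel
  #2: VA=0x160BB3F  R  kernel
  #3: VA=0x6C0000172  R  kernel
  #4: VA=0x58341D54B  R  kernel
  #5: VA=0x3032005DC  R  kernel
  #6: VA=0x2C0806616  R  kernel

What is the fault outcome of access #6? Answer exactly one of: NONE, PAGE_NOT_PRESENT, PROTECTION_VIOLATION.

Per-access translation:
#0 VA=0x40000DBB (r,kernel):
  L0 @0x20[1] → 0x23087  P=1,RW=1,US=1,PS=1
  → PA=0x23DBB (huge @L0)  (1 entries read)
#1 VA=0x341C08D02 (r,kernel):
  L0 @0x20[13] → 0x26007  P=1,RW=1,US=1,PS=0
  L1 @0x26[14] → 0x27007  P=1,RW=1,US=1,PS=0
  L2 @0x27[8] → 0x29007  P=1,RW=1,US=1,PS=0
  → PA=0x29D02  (3 entries read)
#2 VA=0x160BB3F (r,kernel):
  L0 @0x20[0] → 0x2A007  P=1,RW=1,US=1,PS=0
  L1 @0x2A[11] → 0x2C007  P=1,RW=1,US=1,PS=0
  L2 @0x2C[11] → 0x30007  P=1,RW=1,US=1,PS=0
  → PA=0x30B3F  (3 entries read)
#3 VA=0x6C0000172 (r,kernel):
  L0 @0x20[27] → 0x34087  P=1,RW=1,US=1,PS=1
  → PA=0x34172 (huge @L0)  (1 entries read)
#4 VA=0x58341D54B (r,kernel):
  L0 @0x20[22] → 0x37007  P=1,RW=1,US=1,PS=0
  L1 @0x37[26] → 0x3A007  P=1,RW=1,US=1,PS=0
  L2 @0x3A[29] → 0x3C007  P=1,RW=1,US=1,PS=0
  → PA=0x3C54B  (3 entries read)
#5 VA=0x3032005DC (r,kernel):
  L0 @0x20[12] → 0x3D007  P=1,RW=1,US=1,PS=0
  L1 @0x3D[25] → 0x3E087  P=1,RW=1,US=1,PS=1
  → PA=0x3E5DC (huge @L1)  (2 entries read)
#6 VA=0x2C0806616 (r,kernel):
  L0 @0x20[11] → 0x41007  P=1,RW=1,US=1,PS=0
  L1 @0x41[4] → 0x42007  P=1,RW=1,US=1,PS=0
  L2 @0x42[6] → 0x43007  P=1,RW=1,US=1,PS=0
  → PA=0x43616  (3 entries read)

Access #6 fault: NONE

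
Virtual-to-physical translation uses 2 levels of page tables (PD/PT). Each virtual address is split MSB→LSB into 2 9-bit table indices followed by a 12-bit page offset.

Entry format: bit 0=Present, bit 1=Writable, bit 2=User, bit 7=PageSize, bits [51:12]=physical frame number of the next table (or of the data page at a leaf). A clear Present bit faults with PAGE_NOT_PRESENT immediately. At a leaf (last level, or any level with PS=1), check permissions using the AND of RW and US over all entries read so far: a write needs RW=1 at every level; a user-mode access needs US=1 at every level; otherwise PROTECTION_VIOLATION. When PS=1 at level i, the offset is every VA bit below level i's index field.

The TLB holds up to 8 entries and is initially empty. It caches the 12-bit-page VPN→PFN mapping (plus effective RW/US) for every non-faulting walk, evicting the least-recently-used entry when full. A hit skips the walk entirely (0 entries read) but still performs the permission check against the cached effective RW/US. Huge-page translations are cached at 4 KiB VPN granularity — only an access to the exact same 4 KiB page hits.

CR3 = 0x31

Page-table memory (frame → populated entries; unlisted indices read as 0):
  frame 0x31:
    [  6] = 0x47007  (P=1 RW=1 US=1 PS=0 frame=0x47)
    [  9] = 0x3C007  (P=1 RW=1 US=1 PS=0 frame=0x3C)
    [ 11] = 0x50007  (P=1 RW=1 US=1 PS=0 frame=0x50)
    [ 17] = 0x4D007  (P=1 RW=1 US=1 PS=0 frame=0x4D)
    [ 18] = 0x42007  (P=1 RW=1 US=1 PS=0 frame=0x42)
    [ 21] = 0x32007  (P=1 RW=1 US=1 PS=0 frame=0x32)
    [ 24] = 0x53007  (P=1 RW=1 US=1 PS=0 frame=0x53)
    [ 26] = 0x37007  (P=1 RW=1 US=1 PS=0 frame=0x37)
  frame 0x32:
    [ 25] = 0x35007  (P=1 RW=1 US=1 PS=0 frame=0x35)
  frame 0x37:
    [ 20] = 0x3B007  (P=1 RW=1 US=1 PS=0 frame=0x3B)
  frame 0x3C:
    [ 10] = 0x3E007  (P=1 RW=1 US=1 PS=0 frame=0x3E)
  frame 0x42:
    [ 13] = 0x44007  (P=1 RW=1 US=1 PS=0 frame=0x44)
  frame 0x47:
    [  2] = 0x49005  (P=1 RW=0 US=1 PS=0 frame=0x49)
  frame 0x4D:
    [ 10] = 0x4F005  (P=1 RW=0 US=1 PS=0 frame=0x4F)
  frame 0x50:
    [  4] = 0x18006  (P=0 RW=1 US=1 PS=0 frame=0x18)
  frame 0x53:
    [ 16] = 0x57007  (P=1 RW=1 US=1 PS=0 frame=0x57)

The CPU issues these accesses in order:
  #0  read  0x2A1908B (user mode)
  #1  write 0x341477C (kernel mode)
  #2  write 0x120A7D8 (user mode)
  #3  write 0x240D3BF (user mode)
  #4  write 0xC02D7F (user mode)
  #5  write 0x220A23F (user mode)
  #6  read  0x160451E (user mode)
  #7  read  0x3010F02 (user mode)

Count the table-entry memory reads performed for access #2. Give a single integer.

Per-access translation:
#0 VA=0x2A1908B (r,user):
  lvl0: tbl 0x31, slot 21 ⇒ 0x32007 (P1/RW1/US1/PS0)
  lvl1: tbl 0x32, slot 25 ⇒ 0x35007 (P1/RW1/US1/PS0)
  → PA=0x3508B  (2 entries read)
#1 VA=0x341477C (w,kernel):
  lvl0: tbl 0x31, slot 26 ⇒ 0x37007 (P1/RW1/US1/PS0)
  lvl1: tbl 0x37, slot 20 ⇒ 0x3B007 (P1/RW1/US1/PS0)
  → PA=0x3B77C  (2 entries read)
#2 VA=0x120A7D8 (w,user):
  lvl0: tbl 0x31, slot 9 ⇒ 0x3C007 (P1/RW1/US1/PS0)
  lvl1: tbl 0x3C, slot 10 ⇒ 0x3E007 (P1/RW1/US1/PS0)
  → PA=0x3E7D8  (2 entries read)
#3 VA=0x240D3BF (w,user):
  lvl0: tbl 0x31, slot 18 ⇒ 0x42007 (P1/RW1/US1/PS0)
  lvl1: tbl 0x42, slot 13 ⇒ 0x44007 (P1/RW1/US1/PS0)
  → PA=0x443BF  (2 entries read)
#4 VA=0xC02D7F (w,user):
  lvl0: tbl 0x31, slot 6 ⇒ 0x47007 (P1/RW1/US1/PS0)
  lvl1: tbl 0x47, slot 2 ⇒ 0x49005 (P1/RW0/US1/PS0)
  ✗ PROTECTION_VIOLATION  [2 reads]
#5 VA=0x220A23F (w,user):
  lvl0: tbl 0x31, slot 17 ⇒ 0x4D007 (P1/RW1/US1/PS0)
  lvl1: tbl 0x4D, slot 10 ⇒ 0x4F005 (P1/RW0/US1/PS0)
  ✗ PROTECTION_VIOLATION  [2 reads]
#6 VA=0x160451E (r,user):
  lvl0: tbl 0x31, slot 11 ⇒ 0x50007 (P1/RW1/US1/PS0)
  lvl1: tbl 0x50, slot 4 ⇒ 0x18006 (P0/RW1/US1/PS0)
  ✗ PAGE_NOT_PRESENT  [2 reads]
#7 VA=0x3010F02 (r,user):
  lvl0: tbl 0x31, slot 24 ⇒ 0x53007 (P1/RW1/US1/PS0)
  lvl1: tbl 0x53, slot 16 ⇒ 0x57007 (P1/RW1/US1/PS0)
  → PA=0x57F02  (2 entries read)

Entries read for #2: 2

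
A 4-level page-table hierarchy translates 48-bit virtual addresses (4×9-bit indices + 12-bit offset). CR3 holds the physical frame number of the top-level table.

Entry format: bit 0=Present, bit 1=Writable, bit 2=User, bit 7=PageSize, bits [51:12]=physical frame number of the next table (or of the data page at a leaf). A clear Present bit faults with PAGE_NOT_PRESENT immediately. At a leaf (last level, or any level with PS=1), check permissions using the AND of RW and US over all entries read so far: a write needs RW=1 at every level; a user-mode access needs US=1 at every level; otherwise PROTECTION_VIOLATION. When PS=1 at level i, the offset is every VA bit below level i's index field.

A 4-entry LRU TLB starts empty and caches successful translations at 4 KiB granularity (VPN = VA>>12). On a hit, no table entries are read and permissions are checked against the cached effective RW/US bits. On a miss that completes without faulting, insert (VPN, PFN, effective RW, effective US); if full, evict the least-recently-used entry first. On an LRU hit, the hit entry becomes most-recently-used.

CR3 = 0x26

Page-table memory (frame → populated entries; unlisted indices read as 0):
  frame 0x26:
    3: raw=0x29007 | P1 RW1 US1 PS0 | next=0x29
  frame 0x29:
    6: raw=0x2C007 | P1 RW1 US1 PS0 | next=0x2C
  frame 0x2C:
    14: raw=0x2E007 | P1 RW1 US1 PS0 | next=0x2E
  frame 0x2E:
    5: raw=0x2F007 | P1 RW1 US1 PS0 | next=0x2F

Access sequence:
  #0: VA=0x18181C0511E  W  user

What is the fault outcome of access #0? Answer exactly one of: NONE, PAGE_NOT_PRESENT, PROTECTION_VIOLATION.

Trace:
#0 VA=0x18181C0511E (w,user):
  L0 @0x26[3] → 0x29007  P=1,RW=1,US=1,PS=0
  L1 @0x29[6] → 0x2C007  P=1,RW=1,US=1,PS=0
  L2 @0x2C[14] → 0x2E007  P=1,RW=1,US=1,PS=0
  L3 @0x2E[5] → 0x2F007  P=1,RW=1,US=1,PS=0
  ✓ 0x2F11E  — 4 lookups

Access #0 fault: NONE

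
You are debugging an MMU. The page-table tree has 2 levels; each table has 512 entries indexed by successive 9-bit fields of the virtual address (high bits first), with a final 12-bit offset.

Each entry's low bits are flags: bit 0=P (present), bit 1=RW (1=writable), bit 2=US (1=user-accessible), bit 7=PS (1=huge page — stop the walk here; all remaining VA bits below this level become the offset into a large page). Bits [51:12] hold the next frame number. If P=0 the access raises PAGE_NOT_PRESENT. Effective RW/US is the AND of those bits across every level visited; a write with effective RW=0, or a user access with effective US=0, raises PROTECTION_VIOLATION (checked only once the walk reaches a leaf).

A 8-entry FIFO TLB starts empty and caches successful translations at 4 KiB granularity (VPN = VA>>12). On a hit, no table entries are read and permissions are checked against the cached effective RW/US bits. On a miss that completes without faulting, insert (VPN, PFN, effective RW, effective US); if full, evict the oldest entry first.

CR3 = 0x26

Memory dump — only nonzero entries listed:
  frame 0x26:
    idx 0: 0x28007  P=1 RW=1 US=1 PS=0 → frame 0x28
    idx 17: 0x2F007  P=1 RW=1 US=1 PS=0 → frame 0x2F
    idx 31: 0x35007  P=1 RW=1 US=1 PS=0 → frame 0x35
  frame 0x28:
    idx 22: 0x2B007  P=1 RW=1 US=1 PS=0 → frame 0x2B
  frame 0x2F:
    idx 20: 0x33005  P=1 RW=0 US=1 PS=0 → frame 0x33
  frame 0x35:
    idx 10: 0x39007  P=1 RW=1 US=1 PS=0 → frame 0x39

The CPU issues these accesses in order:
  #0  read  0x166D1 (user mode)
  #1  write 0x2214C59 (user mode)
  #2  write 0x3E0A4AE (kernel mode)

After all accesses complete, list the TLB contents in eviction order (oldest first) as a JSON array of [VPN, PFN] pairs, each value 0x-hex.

Walk each access:
#0 VA=0x166D1 (r,user):
  L0: frame=0x26 idx=0 entry=0x28007 [P=1 RW=1 US=1 PS=0]
  L1: frame=0x28 idx=22 entry=0x2B007 [P=1 RW=1 US=1 PS=0]
  ⇒ phys 0x2B6D1  [2 reads]
#1 VA=0x2214C59 (w,user):
  L0: frame=0x26 idx=17 entry=0x2F007 [P=1 RW=1 US=1 PS=0]
  L1: frame=0x2F idx=20 entry=0x33005 [P=1 RW=0 US=1 PS=0]
  → PROTECTION_VIOLATION  (2 entries read)
#2 VA=0x3E0A4AE (w,kernel):
  L0: frame=0x26 idx=31 entry=0x35007 [P=1 RW=1 US=1 PS=0]
  L1: frame=0x35 idx=10 entry=0x39007 [P=1 RW=1 US=1 PS=0]
  ⇒ phys 0x394AE  [2 reads]

TLB: [["0x16", "0x2B"], ["0x3E0A", "0x39"]]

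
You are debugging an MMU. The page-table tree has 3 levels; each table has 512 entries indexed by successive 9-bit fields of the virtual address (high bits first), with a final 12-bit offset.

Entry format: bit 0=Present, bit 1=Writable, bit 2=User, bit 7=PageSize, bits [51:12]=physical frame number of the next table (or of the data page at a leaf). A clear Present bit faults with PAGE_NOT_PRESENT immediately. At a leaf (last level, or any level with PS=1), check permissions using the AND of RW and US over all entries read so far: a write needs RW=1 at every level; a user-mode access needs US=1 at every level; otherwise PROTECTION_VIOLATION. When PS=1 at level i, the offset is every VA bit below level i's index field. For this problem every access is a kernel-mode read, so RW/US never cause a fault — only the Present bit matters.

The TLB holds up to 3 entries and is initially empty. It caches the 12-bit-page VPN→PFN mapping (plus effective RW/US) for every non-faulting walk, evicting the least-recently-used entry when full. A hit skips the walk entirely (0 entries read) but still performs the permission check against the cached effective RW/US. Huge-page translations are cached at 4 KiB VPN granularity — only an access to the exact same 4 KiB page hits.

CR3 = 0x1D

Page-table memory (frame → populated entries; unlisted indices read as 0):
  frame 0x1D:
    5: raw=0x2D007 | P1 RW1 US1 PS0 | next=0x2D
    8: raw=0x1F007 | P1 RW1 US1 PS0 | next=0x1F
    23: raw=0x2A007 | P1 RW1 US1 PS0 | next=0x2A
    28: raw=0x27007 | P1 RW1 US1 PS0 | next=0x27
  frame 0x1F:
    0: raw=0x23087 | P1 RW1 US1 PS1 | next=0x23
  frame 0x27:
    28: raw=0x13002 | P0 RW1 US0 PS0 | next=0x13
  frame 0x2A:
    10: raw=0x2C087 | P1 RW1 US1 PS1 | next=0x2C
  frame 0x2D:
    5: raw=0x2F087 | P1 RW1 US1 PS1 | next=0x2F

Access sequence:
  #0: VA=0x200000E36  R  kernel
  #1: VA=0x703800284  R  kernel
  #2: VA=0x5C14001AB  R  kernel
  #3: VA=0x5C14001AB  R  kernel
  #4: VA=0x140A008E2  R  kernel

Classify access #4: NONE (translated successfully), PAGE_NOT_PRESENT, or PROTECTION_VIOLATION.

Per-access translation:
#0 VA=0x200000E36 (r,kernel):
  L0: frame=0x1D idx=8 entry=0x1F007 [P=1 RW=1 US=1 PS=0]
  L1: frame=0x1F idx=0 entry=0x23087 [P=1 RW=1 US=1 PS=1]
  → PA=0x23E36 (huge @L1)  (2 entries read)
#1 VA=0x703800284 (r,kernel):
  L0: frame=0x1D idx=28 entry=0x27007 [P=1 RW=1 US=1 PS=0]
  L1: frame=0x27 idx=28 entry=0x13002 [P=0 RW=1 US=0 PS=0]
  ✗ PAGE_NOT_PRESENT  [2 reads]
#2 VA=0x5C14001AB (r,kernel):
  L0: frame=0x1D idx=23 entry=0x2A007 [P=1 RW=1 US=1 PS=0]
  L1: frame=0x2A idx=10 entry=0x2C087 [P=1 RW=1 US=1 PS=1]
  → PA=0x2C1AB (huge @L1)  (2 entries read)
#3 VA=0x5C14001AB (r,kernel):
  TLB hit vpn=0x5C1400 → PA=0x2C1AB
#4 VA=0x140A008E2 (r,kernel):
  L0: frame=0x1D idx=5 entry=0x2D007 [P=1 RW=1 US=1 PS=0]
  L1: frame=0x2D idx=5 entry=0x2F087 [P=1 RW=1 US=1 PS=1]
  → PA=0x2F8E2 (huge @L1)  (2 entries read)

Access #4 fault: NONE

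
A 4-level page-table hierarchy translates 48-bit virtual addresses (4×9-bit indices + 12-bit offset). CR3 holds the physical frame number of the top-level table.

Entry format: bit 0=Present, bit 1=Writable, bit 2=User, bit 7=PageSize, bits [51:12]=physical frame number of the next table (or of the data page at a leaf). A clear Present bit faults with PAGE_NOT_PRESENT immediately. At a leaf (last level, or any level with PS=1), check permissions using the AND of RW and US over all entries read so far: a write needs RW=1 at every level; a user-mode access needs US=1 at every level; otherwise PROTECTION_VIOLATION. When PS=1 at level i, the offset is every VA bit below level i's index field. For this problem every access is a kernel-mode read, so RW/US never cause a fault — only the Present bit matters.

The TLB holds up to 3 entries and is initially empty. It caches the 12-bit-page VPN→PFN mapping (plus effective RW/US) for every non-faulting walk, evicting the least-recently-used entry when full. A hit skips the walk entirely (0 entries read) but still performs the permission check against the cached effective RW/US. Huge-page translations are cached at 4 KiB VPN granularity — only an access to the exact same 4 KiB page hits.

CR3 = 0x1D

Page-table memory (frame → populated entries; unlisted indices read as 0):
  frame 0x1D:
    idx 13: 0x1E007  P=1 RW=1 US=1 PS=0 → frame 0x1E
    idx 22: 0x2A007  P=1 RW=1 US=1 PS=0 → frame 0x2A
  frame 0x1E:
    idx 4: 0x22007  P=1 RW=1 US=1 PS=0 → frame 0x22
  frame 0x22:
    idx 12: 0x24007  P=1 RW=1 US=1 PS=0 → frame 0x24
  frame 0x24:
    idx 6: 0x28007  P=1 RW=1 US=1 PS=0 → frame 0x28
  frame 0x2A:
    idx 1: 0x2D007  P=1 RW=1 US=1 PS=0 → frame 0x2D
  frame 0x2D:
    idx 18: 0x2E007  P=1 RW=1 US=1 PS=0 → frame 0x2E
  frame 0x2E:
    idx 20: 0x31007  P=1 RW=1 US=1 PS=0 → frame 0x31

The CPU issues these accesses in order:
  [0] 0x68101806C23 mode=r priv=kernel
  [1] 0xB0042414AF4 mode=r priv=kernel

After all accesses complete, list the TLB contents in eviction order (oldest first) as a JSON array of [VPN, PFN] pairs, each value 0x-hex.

Per-access translation:
#0 VA=0x68101806C23 (r,kernel):
  L0: frame=0x1D idx=13 entry=0x1E007 [P=1 RW=1 US=1 PS=0]
  L1: frame=0x1E idx=4 entry=0x22007 [P=1 RW=1 US=1 PS=0]
  L2: frame=0x22 idx=12 entry=0x24007 [P=1 RW=1 US=1 PS=0]
  L3: frame=0x24 idx=6 entry=0x28007 [P=1 RW=1 US=1 PS=0]
  ⇒ phys 0x28C23  [4 reads]
#1 VA=0xB0042414AF4 (r,kernel):
  L0: frame=0x1D idx=22 entry=0x2A007 [P=1 RW=1 US=1 PS=0]
  L1: frame=0x2A idx=1 entry=0x2D007 [P=1 RW=1 US=1 PS=0]
  L2: frame=0x2D idx=18 entry=0x2E007 [P=1 RW=1 US=1 PS=0]
  L3: frame=0x2E idx=20 entry=0x31007 [P=1 RW=1 US=1 PS=0]
  ⇒ phys 0x31AF4  [4 reads]

TLB: [["0x68101806", "0x28"], ["0xB0042414", "0x31"]]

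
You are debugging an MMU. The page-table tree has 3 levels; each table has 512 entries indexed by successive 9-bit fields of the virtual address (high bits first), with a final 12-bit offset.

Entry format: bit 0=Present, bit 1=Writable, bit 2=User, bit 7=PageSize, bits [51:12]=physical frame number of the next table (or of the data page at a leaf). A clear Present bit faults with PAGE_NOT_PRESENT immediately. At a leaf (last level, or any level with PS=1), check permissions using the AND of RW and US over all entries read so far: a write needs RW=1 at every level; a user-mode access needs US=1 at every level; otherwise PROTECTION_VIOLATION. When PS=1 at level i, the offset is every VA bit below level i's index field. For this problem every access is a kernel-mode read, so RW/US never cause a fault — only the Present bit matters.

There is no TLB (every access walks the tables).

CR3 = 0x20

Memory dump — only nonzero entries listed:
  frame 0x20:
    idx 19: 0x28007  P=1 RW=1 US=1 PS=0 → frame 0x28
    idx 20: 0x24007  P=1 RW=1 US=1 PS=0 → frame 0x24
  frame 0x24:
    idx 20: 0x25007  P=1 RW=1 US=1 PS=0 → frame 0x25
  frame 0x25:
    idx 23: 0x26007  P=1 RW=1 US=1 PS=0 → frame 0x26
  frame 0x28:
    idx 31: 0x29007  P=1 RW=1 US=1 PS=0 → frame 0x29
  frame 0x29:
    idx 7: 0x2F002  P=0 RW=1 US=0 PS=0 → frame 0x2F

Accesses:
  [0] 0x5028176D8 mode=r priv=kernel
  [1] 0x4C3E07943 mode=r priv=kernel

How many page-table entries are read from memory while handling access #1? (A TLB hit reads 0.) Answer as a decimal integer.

Per-access translation:
#0 VA=0x5028176D8 (r,kernel):
  [0] read 0x20 idx=20: raw=0x24007 flags P=1 W=1 U=1 S=0
  [1] read 0x24 idx=20: raw=0x25007 flags P=1 W=1 U=1 S=0
  [2] read 0x25 idx=23: raw=0x26007 flags P=1 W=1 U=1 S=0
  ✓ 0x266D8  — 3 lookups
#1 VA=0x4C3E07943 (r,kernel):
  [0] read 0x20 idx=19: raw=0x28007 flags P=1 W=1 U=1 S=0
  [1] read 0x28 idx=31: raw=0x29007 flags P=1 W=1 U=1 S=0
  [2] read 0x29 idx=7: raw=0x2F002 flags P=0 W=1 U=0 S=0
  ✗ PAGE_NOT_PRESENT  [3 reads]

Entries read for #1: 3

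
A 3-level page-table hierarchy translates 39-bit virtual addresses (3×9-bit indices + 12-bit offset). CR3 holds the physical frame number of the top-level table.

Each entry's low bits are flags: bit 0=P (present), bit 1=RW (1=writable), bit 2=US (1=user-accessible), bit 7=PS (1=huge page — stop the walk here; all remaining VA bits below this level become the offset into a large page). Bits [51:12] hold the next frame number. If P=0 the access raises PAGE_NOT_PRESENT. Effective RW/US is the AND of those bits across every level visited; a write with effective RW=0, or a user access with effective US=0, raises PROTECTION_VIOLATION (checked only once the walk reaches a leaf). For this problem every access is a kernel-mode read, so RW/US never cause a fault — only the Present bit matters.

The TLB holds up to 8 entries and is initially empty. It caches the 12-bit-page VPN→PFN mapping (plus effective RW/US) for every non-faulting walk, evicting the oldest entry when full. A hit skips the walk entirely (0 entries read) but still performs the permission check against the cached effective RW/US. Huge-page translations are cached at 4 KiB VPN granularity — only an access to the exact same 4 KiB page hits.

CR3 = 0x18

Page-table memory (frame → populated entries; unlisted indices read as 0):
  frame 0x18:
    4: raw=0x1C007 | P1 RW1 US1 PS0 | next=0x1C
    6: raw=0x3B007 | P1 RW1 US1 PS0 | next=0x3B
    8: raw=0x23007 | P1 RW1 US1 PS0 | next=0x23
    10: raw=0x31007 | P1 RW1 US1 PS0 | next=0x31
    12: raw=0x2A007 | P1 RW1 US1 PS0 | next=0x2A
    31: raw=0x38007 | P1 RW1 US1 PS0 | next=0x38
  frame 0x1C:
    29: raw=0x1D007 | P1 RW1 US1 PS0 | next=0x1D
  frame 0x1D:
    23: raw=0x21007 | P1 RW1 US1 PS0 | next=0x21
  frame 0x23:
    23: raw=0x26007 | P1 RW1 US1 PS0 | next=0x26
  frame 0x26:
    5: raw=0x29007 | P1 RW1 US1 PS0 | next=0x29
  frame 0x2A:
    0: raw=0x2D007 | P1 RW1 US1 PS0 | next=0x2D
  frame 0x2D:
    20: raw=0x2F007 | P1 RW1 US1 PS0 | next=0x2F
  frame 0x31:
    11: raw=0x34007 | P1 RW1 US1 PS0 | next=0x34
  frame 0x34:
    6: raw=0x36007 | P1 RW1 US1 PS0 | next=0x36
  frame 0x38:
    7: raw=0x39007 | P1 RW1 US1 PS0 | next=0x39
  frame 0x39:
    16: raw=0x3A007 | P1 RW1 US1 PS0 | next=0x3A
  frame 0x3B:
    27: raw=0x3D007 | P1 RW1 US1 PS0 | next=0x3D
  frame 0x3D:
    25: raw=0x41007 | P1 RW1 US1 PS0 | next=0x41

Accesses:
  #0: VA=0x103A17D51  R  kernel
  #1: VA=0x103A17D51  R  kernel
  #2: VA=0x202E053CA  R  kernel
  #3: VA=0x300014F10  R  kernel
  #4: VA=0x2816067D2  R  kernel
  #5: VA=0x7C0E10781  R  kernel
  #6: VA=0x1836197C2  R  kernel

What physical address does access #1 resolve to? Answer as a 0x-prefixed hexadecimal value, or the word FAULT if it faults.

Walk each access:
#0 VA=0x103A17D51 (r,kernel):
  lvl0: tbl 0x18, slot 4 ⇒ 0x1C007 (P1/RW1/US1/PS0)
  lvl1: tbl 0x1C, slot 29 ⇒ 0x1D007 (P1/RW1/US1/PS0)
  lvl2: tbl 0x1D, slot 23 ⇒ 0x21007 (P1/RW1/US1/PS0)
  → PA=0x21D51  (3 entries read)
#1 VA=0x103A17D51 (r,kernel):
  TLB hit vpn=0x103A17 → PA=0x21D51
#2 VA=0x202E053CA (r,kernel):
  lvl0: tbl 0x18, slot 8 ⇒ 0x23007 (P1/RW1/US1/PS0)
  lvl1: tbl 0x23, slot 23 ⇒ 0x26007 (P1/RW1/US1/PS0)
  lvl2: tbl 0x26, slot 5 ⇒ 0x29007 (P1/RW1/US1/PS0)
  → PA=0x293CA  (3 entries read)
#3 VA=0x300014F10 (r,kernel):
  lvl0: tbl 0x18, slot 12 ⇒ 0x2A007 (P1/RW1/US1/PS0)
  lvl1: tbl 0x2A, slot 0 ⇒ 0x2D007 (P1/RW1/US1/PS0)
  lvl2: tbl 0x2D, slot 20 ⇒ 0x2F007 (P1/RW1/US1/PS0)
  → PA=0x2FF10  (3 entries read)
#4 VA=0x2816067D2 (r,kernel):
  lvl0: tbl 0x18, slot 10 ⇒ 0x31007 (P1/RW1/US1/PS0)
  lvl1: tbl 0x31, slot 11 ⇒ 0x34007 (P1/RW1/US1/PS0)
  lvl2: tbl 0x34, slot 6 ⇒ 0x36007 (P1/RW1/US1/PS0)
  → PA=0x367D2  (3 entries read)
#5 VA=0x7C0E10781 (r,kernel):
  lvl0: tbl 0x18, slot 31 ⇒ 0x38007 (P1/RW1/US1/PS0)
  lvl1: tbl 0x38, slot 7 ⇒ 0x39007 (P1/RW1/US1/PS0)
  lvl2: tbl 0x39, slot 16 ⇒ 0x3A007 (P1/RW1/US1/PS0)
  → PA=0x3A781  (3 entries read)
#6 VA=0x1836197C2 (r,kernel):
  lvl0: tbl 0x18, slot 6 ⇒ 0x3B007 (P1/RW1/US1/PS0)
  lvl1: tbl 0x3B, slot 27 ⇒ 0x3D007 (P1/RW1/US1/PS0)
  lvl2: tbl 0x3D, slot 25 ⇒ 0x41007 (P1/RW1/US1/PS0)
  → PA=0x417C2  (3 entries read)

Access #1 PA: 0x21D51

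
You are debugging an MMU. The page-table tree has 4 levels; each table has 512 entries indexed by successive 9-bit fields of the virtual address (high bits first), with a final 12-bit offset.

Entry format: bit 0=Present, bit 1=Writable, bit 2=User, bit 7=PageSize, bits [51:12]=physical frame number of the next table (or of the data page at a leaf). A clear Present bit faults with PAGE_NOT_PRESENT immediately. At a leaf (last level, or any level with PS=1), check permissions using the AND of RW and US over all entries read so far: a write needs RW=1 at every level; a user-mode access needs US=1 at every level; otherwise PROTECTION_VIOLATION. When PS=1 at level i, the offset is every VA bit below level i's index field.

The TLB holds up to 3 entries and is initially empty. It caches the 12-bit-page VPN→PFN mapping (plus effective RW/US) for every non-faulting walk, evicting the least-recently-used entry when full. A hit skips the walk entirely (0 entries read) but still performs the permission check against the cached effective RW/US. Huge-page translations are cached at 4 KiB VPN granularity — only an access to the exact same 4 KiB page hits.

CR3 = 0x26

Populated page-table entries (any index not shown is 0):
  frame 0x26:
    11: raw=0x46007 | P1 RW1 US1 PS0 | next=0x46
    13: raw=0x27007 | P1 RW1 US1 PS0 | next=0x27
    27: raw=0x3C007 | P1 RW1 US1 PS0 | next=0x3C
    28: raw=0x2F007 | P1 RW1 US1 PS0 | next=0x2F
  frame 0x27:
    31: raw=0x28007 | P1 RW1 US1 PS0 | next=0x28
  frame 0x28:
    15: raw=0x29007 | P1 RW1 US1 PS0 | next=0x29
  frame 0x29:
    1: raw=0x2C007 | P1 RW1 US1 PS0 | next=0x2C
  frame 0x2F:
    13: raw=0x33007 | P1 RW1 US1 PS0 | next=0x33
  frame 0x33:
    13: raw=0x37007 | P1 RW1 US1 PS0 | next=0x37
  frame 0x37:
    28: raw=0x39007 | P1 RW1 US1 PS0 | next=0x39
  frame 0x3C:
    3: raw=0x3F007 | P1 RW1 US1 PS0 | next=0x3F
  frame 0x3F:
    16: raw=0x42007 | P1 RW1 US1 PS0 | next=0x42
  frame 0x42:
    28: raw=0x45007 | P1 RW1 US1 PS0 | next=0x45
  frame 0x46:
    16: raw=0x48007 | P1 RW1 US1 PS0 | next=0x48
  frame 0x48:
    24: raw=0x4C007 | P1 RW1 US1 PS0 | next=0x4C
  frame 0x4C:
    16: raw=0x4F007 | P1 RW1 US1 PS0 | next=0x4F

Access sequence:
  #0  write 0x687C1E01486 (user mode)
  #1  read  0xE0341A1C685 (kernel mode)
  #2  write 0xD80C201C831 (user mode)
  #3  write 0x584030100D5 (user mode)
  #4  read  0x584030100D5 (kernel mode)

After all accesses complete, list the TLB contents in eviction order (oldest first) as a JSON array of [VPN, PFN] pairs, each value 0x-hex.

Per-access translation:
#0 VA=0x687C1E01486 (w,user):
  L0 @0x26[13] → 0x27007  P=1,RW=1,US=1,PS=0
  L1 @0x27[31] → 0x28007  P=1,RW=1,US=1,PS=0
  L2 @0x28[15] → 0x29007  P=1,RW=1,US=1,PS=0
  L3 @0x29[1] → 0x2C007  P=1,RW=1,US=1,PS=0
  ✓ 0x2C486  — 4 lookups
#1 VA=0xE0341A1C685 (r,kernel):
  L0 @0x26[28] → 0x2F007  P=1,RW=1,US=1,PS=0
  L1 @0x2F[13] → 0x33007  P=1,RW=1,US=1,PS=0
  L2 @0x33[13] → 0x37007  P=1,RW=1,US=1,PS=0
  L3 @0x37[28] → 0x39007  P=1,RW=1,US=1,PS=0
  ✓ 0x39685  — 4 lookups
#2 VA=0xD80C201C831 (w,user):
  L0 @0x26[27] → 0x3C007  P=1,RW=1,US=1,PS=0
  L1 @0x3C[3] → 0x3F007  P=1,RW=1,US=1,PS=0
  L2 @0x3F[16] → 0x42007  P=1,RW=1,US=1,PS=0
  L3 @0x42[28] → 0x45007  P=1,RW=1,US=1,PS=0
  ✓ 0x45831  — 4 lookups
#3 VA=0x584030100D5 (w,user):
  L0 @0x26[11] → 0x46007  P=1,RW=1,US=1,PS=0
  L1 @0x46[16] → 0x48007  P=1,RW=1,US=1,PS=0
  L2 @0x48[24] → 0x4C007  P=1,RW=1,US=1,PS=0
  L3 @0x4C[16] → 0x4F007  P=1,RW=1,US=1,PS=0
  ✓ 0x4F0D5  — 4 lookups
#4 VA=0x584030100D5 (r,kernel):
  TLB hit vpn=0x58403010 → PA=0x4F0D5

TLB: [["0xE0341A1C", "0x39"], ["0xD80C201C", "0x45"], ["0x58403010", "0x4F"]]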